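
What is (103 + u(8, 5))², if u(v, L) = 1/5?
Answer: 266256/25 ≈ 10650.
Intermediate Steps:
u(v, L) = ⅕
(103 + u(8, 5))² = (103 + ⅕)² = (516/5)² = 266256/25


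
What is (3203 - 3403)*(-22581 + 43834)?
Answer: -4250600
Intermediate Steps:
(3203 - 3403)*(-22581 + 43834) = -200*21253 = -4250600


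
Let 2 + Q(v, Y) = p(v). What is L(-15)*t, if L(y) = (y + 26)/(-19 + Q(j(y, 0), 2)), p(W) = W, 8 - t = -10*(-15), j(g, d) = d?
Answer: 1562/21 ≈ 74.381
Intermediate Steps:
t = -142 (t = 8 - (-10)*(-15) = 8 - 1*150 = 8 - 150 = -142)
Q(v, Y) = -2 + v
L(y) = -26/21 - y/21 (L(y) = (y + 26)/(-19 + (-2 + 0)) = (26 + y)/(-19 - 2) = (26 + y)/(-21) = (26 + y)*(-1/21) = -26/21 - y/21)
L(-15)*t = (-26/21 - 1/21*(-15))*(-142) = (-26/21 + 5/7)*(-142) = -11/21*(-142) = 1562/21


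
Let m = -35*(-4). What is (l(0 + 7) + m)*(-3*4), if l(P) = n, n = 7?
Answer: -1764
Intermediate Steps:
l(P) = 7
m = 140
(l(0 + 7) + m)*(-3*4) = (7 + 140)*(-3*4) = 147*(-12) = -1764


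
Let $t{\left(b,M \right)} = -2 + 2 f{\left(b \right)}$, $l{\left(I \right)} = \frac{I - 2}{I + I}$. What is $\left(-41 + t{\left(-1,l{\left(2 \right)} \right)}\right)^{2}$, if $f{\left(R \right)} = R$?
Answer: $2025$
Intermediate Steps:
$l{\left(I \right)} = \frac{-2 + I}{2 I}$
$t{\left(b,M \right)} = -2 + 2 b$
$\left(-41 + t{\left(-1,l{\left(2 \right)} \right)}\right)^{2} = \left(-41 + \left(-2 + 2 \left(-1\right)\right)\right)^{2} = \left(-41 - 4\right)^{2} = \left(-45\right)^{2} = 2025$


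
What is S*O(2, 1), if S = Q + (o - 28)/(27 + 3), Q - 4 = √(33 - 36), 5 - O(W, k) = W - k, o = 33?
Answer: 50/3 + 4*I*√3 ≈ 16.667 + 6.9282*I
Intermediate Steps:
O(W, k) = 5 + k - W (O(W, k) = 5 - (W - k) = 5 + (k - W) = 5 + k - W)
Q = 4 + I*√3 (Q = 4 + √(33 - 36) = 4 + √(-3) = 4 + I*√3 ≈ 4.0 + 1.732*I)
S = 25/6 + I*√3 (S = (4 + I*√3) + (33 - 28)/(27 + 3) = (4 + I*√3) + 5/30 = (4 + I*√3) + 5*(1/30) = (4 + I*√3) + ⅙ = 25/6 + I*√3 ≈ 4.1667 + 1.732*I)
S*O(2, 1) = (25/6 + I*√3)*(5 + 1 - 1*2) = (25/6 + I*√3)*(5 + 1 - 2) = (25/6 + I*√3)*4 = 50/3 + 4*I*√3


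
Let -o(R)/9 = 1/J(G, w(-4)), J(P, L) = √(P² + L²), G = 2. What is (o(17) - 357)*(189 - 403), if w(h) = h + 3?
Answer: 76398 + 1926*√5/5 ≈ 77259.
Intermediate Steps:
w(h) = 3 + h
J(P, L) = √(L² + P²)
o(R) = -9*√5/5 (o(R) = -9/√((3 - 4)² + 2²) = -9/√((-1)² + 4) = -9/√(1 + 4) = -9*√5/5)
(o(17) - 357)*(189 - 403) = (-9*√5/5 - 357)*(189 - 403) = (-357 - 9*√5/5)*(-214) = 76398 + 1926*√5/5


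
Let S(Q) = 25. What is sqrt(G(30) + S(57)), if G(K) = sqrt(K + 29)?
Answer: sqrt(25 + sqrt(59)) ≈ 5.7167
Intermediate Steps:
G(K) = sqrt(29 + K)
sqrt(G(30) + S(57)) = sqrt(sqrt(29 + 30) + 25) = sqrt(sqrt(59) + 25) = sqrt(25 + sqrt(59))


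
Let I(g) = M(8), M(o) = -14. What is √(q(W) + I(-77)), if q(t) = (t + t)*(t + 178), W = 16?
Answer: √6194 ≈ 78.702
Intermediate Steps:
I(g) = -14
q(t) = 2*t*(178 + t) (q(t) = (2*t)*(178 + t) = 2*t*(178 + t))
√(q(W) + I(-77)) = √(2*16*(178 + 16) - 14) = √(2*16*194 - 14) = √(6208 - 14) = √6194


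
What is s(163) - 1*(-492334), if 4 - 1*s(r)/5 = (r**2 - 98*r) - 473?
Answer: 441744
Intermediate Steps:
s(r) = 2385 - 5*r**2 + 490*r (s(r) = 20 - 5*((r**2 - 98*r) - 473) = 20 - 5*(-473 + r**2 - 98*r) = 20 + (2365 - 5*r**2 + 490*r) = 2385 - 5*r**2 + 490*r)
s(163) - 1*(-492334) = (2385 - 5*163**2 + 490*163) - 1*(-492334) = (2385 - 5*26569 + 79870) + 492334 = (2385 - 132845 + 79870) + 492334 = -50590 + 492334 = 441744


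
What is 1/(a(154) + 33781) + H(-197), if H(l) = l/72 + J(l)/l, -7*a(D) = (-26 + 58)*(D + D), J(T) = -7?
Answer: -137781509/51019848 ≈ -2.7005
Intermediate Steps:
a(D) = -64*D/7 (a(D) = -(-26 + 58)*(D + D)/7 = -32*2*D/7 = -64*D/7)
H(l) = -7/l + l/72 (H(l) = l/72 - 7/l = -7/l + l/72)
1/(a(154) + 33781) + H(-197) = 1/(-64/7*154 + 33781) + (-7/(-197) + (1/72)*(-197)) = 1/(-1408 + 33781) + (-7*(-1/197) - 197/72) = 1/32373 + (7/197 - 197/72) = 1/32373 - 38305/14184 = -137781509/51019848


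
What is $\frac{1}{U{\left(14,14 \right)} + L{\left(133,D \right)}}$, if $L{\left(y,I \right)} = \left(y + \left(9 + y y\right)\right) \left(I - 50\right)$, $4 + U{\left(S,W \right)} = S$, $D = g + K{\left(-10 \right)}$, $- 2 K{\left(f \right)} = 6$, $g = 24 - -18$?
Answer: $- \frac{1}{196131} \approx -5.0986 \cdot 10^{-6}$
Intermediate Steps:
$g = 42$ ($g = 24 + 18 = 42$)
$K{\left(f \right)} = -3$ ($K{\left(f \right)} = \left(- \frac{1}{2}\right) 6 = -3$)
$D = 39$ ($D = 42 - 3 = 39$)
$U{\left(S,W \right)} = -4 + S$
$L{\left(y,I \right)} = \left(-50 + I\right) \left(9 + y + y^{2}\right)$ ($L{\left(y,I \right)} = \left(y + \left(9 + y^{2}\right)\right) \left(-50 + I\right) = \left(9 + y + y^{2}\right) \left(-50 + I\right) = \left(-50 + I\right) \left(9 + y + y^{2}\right)$)
$\frac{1}{U{\left(14,14 \right)} + L{\left(133,D \right)}} = \frac{1}{\left(-4 + 14\right) + \left(-450 - 6650 - 50 \cdot 133^{2} + 9 \cdot 39 + 39 \cdot 133 + 39 \cdot 133^{2}\right)} = \frac{1}{10 + \left(-450 - 6650 - 884450 + 351 + 5187 + 39 \cdot 17689\right)} = \frac{1}{10 + \left(-450 - 6650 - 884450 + 351 + 5187 + 689871\right)} = \frac{1}{10 - 196141} = \frac{1}{-196131} = - \frac{1}{196131}$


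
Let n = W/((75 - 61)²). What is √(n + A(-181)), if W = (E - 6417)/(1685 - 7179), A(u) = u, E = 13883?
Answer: I*√267712469835/38458 ≈ 13.454*I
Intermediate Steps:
W = -3733/2747 (W = (13883 - 6417)/(1685 - 7179) = 7466/(-5494) = 7466*(-1/5494) = -3733/2747 ≈ -1.3589)
n = -3733/538412 (n = -3733/(2747*(75 - 61)²) = -3733/(2747*(14²)) = -3733/2747/196 = -3733/2747*1/196 = -3733/538412 ≈ -0.0069334)
√(n + A(-181)) = √(-3733/538412 - 181) = √(-97456305/538412) = I*√267712469835/38458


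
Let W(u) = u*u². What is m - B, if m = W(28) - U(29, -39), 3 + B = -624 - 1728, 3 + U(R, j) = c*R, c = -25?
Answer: 25035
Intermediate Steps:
W(u) = u³
U(R, j) = -3 - 25*R
B = -2355 (B = -3 + (-624 - 1728) = -3 - 2352 = -2355)
m = 22680 (m = 28³ - (-3 - 25*29) = 21952 - (-3 - 725) = 21952 - 1*(-728) = 21952 + 728 = 22680)
m - B = 22680 - 1*(-2355) = 22680 + 2355 = 25035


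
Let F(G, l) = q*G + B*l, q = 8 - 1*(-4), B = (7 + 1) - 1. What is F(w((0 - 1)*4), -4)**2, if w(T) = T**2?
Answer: 26896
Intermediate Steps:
B = 7 (B = 8 - 1 = 7)
q = 12 (q = 8 + 4 = 12)
F(G, l) = 7*l + 12*G (F(G, l) = 12*G + 7*l = 7*l + 12*G)
F(w((0 - 1)*4), -4)**2 = (7*(-4) + 12*((0 - 1)*4)**2)**2 = (-28 + 12*(-1*4)**2)**2 = (-28 + 12*(-4)**2)**2 = (-28 + 12*16)**2 = (-28 + 192)**2 = 164**2 = 26896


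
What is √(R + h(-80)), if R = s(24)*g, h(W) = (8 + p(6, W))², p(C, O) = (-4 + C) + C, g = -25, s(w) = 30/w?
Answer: √899/2 ≈ 14.992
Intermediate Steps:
p(C, O) = -4 + 2*C
h(W) = 256 (h(W) = (8 + (-4 + 2*6))² = (8 + (-4 + 12))² = (8 + 8)² = 16² = 256)
R = -125/4 (R = (30/24)*(-25) = (30*(1/24))*(-25) = (5/4)*(-25) = -125/4 ≈ -31.250)
√(R + h(-80)) = √(-125/4 + 256) = √(899/4) = √899/2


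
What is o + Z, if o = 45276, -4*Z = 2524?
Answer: 44645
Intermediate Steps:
Z = -631 (Z = -¼*2524 = -631)
o + Z = 45276 - 631 = 44645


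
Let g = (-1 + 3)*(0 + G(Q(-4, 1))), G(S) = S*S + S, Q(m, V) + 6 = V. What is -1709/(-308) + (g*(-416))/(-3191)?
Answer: 10578539/982828 ≈ 10.763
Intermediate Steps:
Q(m, V) = -6 + V
G(S) = S + S² (G(S) = S² + S = S + S²)
g = 40 (g = (-1 + 3)*(0 + (-6 + 1)*(1 + (-6 + 1))) = 2*(0 - 5*(1 - 5)) = 2*(0 - 5*(-4)) = 2*(0 + 20) = 2*20 = 40)
-1709/(-308) + (g*(-416))/(-3191) = -1709/(-308) + (40*(-416))/(-3191) = -1709*(-1/308) - 16640*(-1/3191) = 1709/308 + 16640/3191 = 10578539/982828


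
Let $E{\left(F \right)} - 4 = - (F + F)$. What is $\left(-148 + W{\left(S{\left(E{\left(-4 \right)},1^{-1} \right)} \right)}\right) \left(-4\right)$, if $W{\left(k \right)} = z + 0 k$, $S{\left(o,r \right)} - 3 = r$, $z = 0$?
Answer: $592$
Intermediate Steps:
$E{\left(F \right)} = 4 - 2 F$ ($E{\left(F \right)} = 4 - \left(F + F\right) = 4 - 2 F$)
$S{\left(o,r \right)} = 3 + r$
$W{\left(k \right)} = 0$ ($W{\left(k \right)} = 0 + 0 k = 0 + 0 = 0$)
$\left(-148 + W{\left(S{\left(E{\left(-4 \right)},1^{-1} \right)} \right)}\right) \left(-4\right) = \left(-148 + 0\right) \left(-4\right) = \left(-148\right) \left(-4\right) = 592$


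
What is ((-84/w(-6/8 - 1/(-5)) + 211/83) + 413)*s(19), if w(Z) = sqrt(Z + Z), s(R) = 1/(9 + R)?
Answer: 17245/1162 + 3*I*sqrt(110)/11 ≈ 14.841 + 2.8604*I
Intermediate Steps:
w(Z) = sqrt(2)*sqrt(Z) (w(Z) = sqrt(2*Z) = sqrt(2)*sqrt(Z))
((-84/w(-6/8 - 1/(-5)) + 211/83) + 413)*s(19) = ((-84*sqrt(2)/(2*sqrt(-6/8 - 1/(-5))) + 211/83) + 413)/(9 + 19) = ((-84*sqrt(2)/(2*sqrt(-6*1/8 - 1*(-1/5))) + 211*(1/83)) + 413)/28 = ((-84*sqrt(2)/(2*sqrt(-3/4 + 1/5)) + 211/83) + 413)*(1/28) = ((-84*(-I*sqrt(110)/11) + 211/83) + 413)*(1/28) = ((-(-84)*I*sqrt(110)/11 + 211/83) + 413)*(1/28) = ((84*I*sqrt(110)/11 + 211/83) + 413)*(1/28) = ((211/83 + 84*I*sqrt(110)/11) + 413)*(1/28) = (34490/83 + 84*I*sqrt(110)/11)*(1/28) = 17245/1162 + 3*I*sqrt(110)/11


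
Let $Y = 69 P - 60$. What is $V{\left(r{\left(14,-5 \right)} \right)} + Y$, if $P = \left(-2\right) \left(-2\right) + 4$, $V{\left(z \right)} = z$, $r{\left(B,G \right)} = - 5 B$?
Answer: $422$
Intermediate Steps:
$P = 8$ ($P = 4 + 4 = 8$)
$Y = 492$ ($Y = 69 \cdot 8 - 60 = 552 - 60 = 492$)
$V{\left(r{\left(14,-5 \right)} \right)} + Y = \left(-5\right) 14 + 492 = -70 + 492 = 422$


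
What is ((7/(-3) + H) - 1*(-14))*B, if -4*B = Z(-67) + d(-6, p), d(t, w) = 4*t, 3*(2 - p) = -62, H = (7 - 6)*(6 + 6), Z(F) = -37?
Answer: 4331/12 ≈ 360.92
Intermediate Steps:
H = 12 (H = 1*12 = 12)
p = 68/3 (p = 2 - ⅓*(-62) = 2 + 62/3 = 68/3 ≈ 22.667)
B = 61/4 (B = -(-37 + 4*(-6))/4 = -(-37 - 24)/4 = -¼*(-61) = 61/4 ≈ 15.250)
((7/(-3) + H) - 1*(-14))*B = ((7/(-3) + 12) - 1*(-14))*(61/4) = ((7*(-⅓) + 12) + 14)*(61/4) = ((-7/3 + 12) + 14)*(61/4) = (29/3 + 14)*(61/4) = (71/3)*(61/4) = 4331/12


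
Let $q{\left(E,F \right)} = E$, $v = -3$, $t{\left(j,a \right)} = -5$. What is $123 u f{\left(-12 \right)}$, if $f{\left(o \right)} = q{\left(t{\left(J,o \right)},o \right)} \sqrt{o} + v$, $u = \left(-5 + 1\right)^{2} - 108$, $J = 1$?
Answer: $33948 + 113160 i \sqrt{3} \approx 33948.0 + 1.96 \cdot 10^{5} i$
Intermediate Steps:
$u = -92$ ($u = \left(-4\right)^{2} - 108 = 16 - 108 = -92$)
$f{\left(o \right)} = -3 - 5 \sqrt{o}$ ($f{\left(o \right)} = - 5 \sqrt{o} - 3 = -3 - 5 \sqrt{o}$)
$123 u f{\left(-12 \right)} = 123 \left(-92\right) \left(-3 - 5 \sqrt{-12}\right) = - 11316 \left(-3 - 5 \cdot 2 i \sqrt{3}\right) = - 11316 \left(-3 - 10 i \sqrt{3}\right) = 33948 + 113160 i \sqrt{3}$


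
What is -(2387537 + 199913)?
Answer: -2587450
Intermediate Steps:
-(2387537 + 199913) = -1*2587450 = -2587450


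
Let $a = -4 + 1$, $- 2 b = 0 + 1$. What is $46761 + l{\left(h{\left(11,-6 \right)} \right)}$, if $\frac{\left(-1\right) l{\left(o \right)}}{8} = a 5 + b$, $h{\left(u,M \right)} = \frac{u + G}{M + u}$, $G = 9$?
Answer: $46885$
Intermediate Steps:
$b = - \frac{1}{2}$ ($b = - \frac{0 + 1}{2} = \left(- \frac{1}{2}\right) 1 = - \frac{1}{2} \approx -0.5$)
$a = -3$
$h{\left(u,M \right)} = \frac{9 + u}{M + u}$ ($h{\left(u,M \right)} = \frac{u + 9}{M + u} = \frac{9 + u}{M + u}$)
$l{\left(o \right)} = 124$ ($l{\left(o \right)} = - 8 \left(\left(-3\right) 5 - \frac{1}{2}\right) = - 8 \left(-15 - \frac{1}{2}\right) = \left(-8\right) \left(- \frac{31}{2}\right) = 124$)
$46761 + l{\left(h{\left(11,-6 \right)} \right)} = 46761 + 124 = 46885$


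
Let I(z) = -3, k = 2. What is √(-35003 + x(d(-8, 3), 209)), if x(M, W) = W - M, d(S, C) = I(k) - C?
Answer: 2*I*√8697 ≈ 186.52*I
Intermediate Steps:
d(S, C) = -3 - C
√(-35003 + x(d(-8, 3), 209)) = √(-35003 + (209 - (-3 - 1*3))) = √(-35003 + (209 - (-3 - 3))) = √(-35003 + (209 - 1*(-6))) = √(-35003 + (209 + 6)) = √(-35003 + 215) = √(-34788) = 2*I*√8697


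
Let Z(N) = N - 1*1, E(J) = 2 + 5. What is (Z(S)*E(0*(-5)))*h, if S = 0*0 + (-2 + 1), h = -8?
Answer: 112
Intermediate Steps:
E(J) = 7
S = -1 (S = 0 - 1 = -1)
Z(N) = -1 + N (Z(N) = N - 1 = -1 + N)
(Z(S)*E(0*(-5)))*h = ((-1 - 1)*7)*(-8) = -2*7*(-8) = -14*(-8) = 112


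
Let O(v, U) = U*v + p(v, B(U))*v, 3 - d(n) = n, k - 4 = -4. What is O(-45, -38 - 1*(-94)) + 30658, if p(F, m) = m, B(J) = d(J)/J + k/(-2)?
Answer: 1578113/56 ≈ 28181.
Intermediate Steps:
k = 0 (k = 4 - 4 = 0)
d(n) = 3 - n
B(J) = (3 - J)/J (B(J) = (3 - J)/J + 0/(-2) = (3 - J)/J + 0*(-½) = (3 - J)/J + 0 = (3 - J)/J)
O(v, U) = U*v + v*(3 - U)/U (O(v, U) = U*v + ((3 - U)/U)*v = U*v + v*(3 - U)/U)
O(-45, -38 - 1*(-94)) + 30658 = -45*(3 + (-38 - 1*(-94))² - (-38 - 1*(-94)))/(-38 - 1*(-94)) + 30658 = -45*(3 + (-38 + 94)² - (-38 + 94))/(-38 + 94) + 30658 = -45*(3 + 56² - 1*56)/56 + 30658 = -45*1/56*(3 + 3136 - 56) + 30658 = -45*1/56*3083 + 30658 = -138735/56 + 30658 = 1578113/56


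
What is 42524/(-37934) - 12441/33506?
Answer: -86215729/57773482 ≈ -1.4923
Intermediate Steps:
42524/(-37934) - 12441/33506 = 42524*(-1/37934) - 12441*1/33506 = -21262/18967 - 1131/3046 = -86215729/57773482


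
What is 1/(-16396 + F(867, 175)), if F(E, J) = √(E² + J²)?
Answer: -8198/134023251 - √782314/268046502 ≈ -6.4468e-5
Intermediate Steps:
1/(-16396 + F(867, 175)) = 1/(-16396 + √(867² + 175²)) = 1/(-16396 + √(751689 + 30625)) = 1/(-16396 + √782314)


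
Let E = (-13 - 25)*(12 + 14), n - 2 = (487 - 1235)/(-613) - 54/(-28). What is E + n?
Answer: -8434829/8582 ≈ -982.85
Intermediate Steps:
n = 44187/8582 (n = 2 + ((487 - 1235)/(-613) - 54/(-28)) = 2 + (-748*(-1/613) - 54*(-1/28)) = 2 + (748/613 + 27/14) = 2 + 27023/8582 = 44187/8582 ≈ 5.1488)
E = -988 (E = -38*26 = -988)
E + n = -988 + 44187/8582 = -8434829/8582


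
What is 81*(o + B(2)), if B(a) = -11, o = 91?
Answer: 6480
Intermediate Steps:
81*(o + B(2)) = 81*(91 - 11) = 81*80 = 6480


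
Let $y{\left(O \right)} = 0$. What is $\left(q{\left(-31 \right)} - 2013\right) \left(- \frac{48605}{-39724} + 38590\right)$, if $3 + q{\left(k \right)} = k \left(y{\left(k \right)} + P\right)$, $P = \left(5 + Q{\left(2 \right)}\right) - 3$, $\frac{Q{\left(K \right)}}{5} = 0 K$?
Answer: $- \frac{1592784677835}{19862} \approx -8.0193 \cdot 10^{7}$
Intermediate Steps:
$Q{\left(K \right)} = 0$ ($Q{\left(K \right)} = 5 \cdot 0 K = 5 \cdot 0 = 0$)
$P = 2$ ($P = \left(5 + 0\right) - 3 = 5 - 3 = 2$)
$q{\left(k \right)} = -3 + 2 k$ ($q{\left(k \right)} = -3 + k \left(0 + 2\right) = -3 + k 2 = -3 + 2 k$)
$\left(q{\left(-31 \right)} - 2013\right) \left(- \frac{48605}{-39724} + 38590\right) = \left(\left(-3 + 2 \left(-31\right)\right) - 2013\right) \left(- \frac{48605}{-39724} + 38590\right) = \left(\left(-3 - 62\right) - 2013\right) \left(\left(-48605\right) \left(- \frac{1}{39724}\right) + 38590\right) = \left(-65 - 2013\right) \left(\frac{48605}{39724} + 38590\right) = \left(-2078\right) \frac{1532997765}{39724} = - \frac{1592784677835}{19862}$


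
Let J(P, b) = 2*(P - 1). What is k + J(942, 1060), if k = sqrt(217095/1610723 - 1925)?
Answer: 1882 + 2*I*sqrt(1248481335460910)/1610723 ≈ 1882.0 + 43.873*I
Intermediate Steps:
J(P, b) = -2 + 2*P (J(P, b) = 2*(-1 + P) = -2 + 2*P)
k = 2*I*sqrt(1248481335460910)/1610723 (k = sqrt(217095*(1/1610723) - 1925) = sqrt(217095/1610723 - 1925) = sqrt(-3100424680/1610723) = 2*I*sqrt(1248481335460910)/1610723 ≈ 43.873*I)
k + J(942, 1060) = 2*I*sqrt(1248481335460910)/1610723 + (-2 + 2*942) = 2*I*sqrt(1248481335460910)/1610723 + (-2 + 1884) = 2*I*sqrt(1248481335460910)/1610723 + 1882 = 1882 + 2*I*sqrt(1248481335460910)/1610723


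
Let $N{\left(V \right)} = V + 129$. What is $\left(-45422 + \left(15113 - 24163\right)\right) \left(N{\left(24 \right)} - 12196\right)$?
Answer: $656006296$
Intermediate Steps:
$N{\left(V \right)} = 129 + V$
$\left(-45422 + \left(15113 - 24163\right)\right) \left(N{\left(24 \right)} - 12196\right) = \left(-45422 + \left(15113 - 24163\right)\right) \left(\left(129 + 24\right) - 12196\right) = \left(-45422 + \left(15113 - 24163\right)\right) \left(153 - 12196\right) = \left(-45422 - 9050\right) \left(-12043\right) = \left(-54472\right) \left(-12043\right) = 656006296$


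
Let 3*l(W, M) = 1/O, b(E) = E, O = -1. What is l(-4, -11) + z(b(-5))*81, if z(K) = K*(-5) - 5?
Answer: 4859/3 ≈ 1619.7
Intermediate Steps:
l(W, M) = -⅓ (l(W, M) = (⅓)/(-1) = (⅓)*(-1) = -⅓)
z(K) = -5 - 5*K (z(K) = -5*K - 5 = -5 - 5*K)
l(-4, -11) + z(b(-5))*81 = -⅓ + (-5 - 5*(-5))*81 = -⅓ + (-5 + 25)*81 = -⅓ + 20*81 = -⅓ + 1620 = 4859/3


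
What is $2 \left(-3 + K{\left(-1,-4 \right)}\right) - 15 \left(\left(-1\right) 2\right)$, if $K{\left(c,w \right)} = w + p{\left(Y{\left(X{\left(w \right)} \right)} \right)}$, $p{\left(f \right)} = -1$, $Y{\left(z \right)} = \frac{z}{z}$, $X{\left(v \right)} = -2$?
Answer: $14$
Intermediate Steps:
$Y{\left(z \right)} = 1$
$K{\left(c,w \right)} = -1 + w$ ($K{\left(c,w \right)} = w - 1 = -1 + w$)
$2 \left(-3 + K{\left(-1,-4 \right)}\right) - 15 \left(\left(-1\right) 2\right) = 2 \left(-3 - 5\right) - 15 \left(\left(-1\right) 2\right) = 2 \left(-3 - 5\right) - -30 = 2 \left(-8\right) + 30 = -16 + 30 = 14$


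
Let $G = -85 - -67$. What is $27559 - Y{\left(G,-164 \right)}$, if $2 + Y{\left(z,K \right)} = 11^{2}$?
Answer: $27440$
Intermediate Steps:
$G = -18$ ($G = -85 + 67 = -18$)
$Y{\left(z,K \right)} = 119$ ($Y{\left(z,K \right)} = -2 + 11^{2} = -2 + 121 = 119$)
$27559 - Y{\left(G,-164 \right)} = 27559 - 119 = 27440$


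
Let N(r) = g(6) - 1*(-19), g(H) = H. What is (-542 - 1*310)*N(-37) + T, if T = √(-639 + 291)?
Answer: -21300 + 2*I*√87 ≈ -21300.0 + 18.655*I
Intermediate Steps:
N(r) = 25 (N(r) = 6 - 1*(-19) = 6 + 19 = 25)
T = 2*I*√87 (T = √(-348) = 2*I*√87 ≈ 18.655*I)
(-542 - 1*310)*N(-37) + T = (-542 - 1*310)*25 + 2*I*√87 = (-542 - 310)*25 + 2*I*√87 = -852*25 + 2*I*√87 = -21300 + 2*I*√87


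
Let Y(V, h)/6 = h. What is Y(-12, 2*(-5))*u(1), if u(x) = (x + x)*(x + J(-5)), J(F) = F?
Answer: 480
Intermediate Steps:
Y(V, h) = 6*h
u(x) = 2*x*(-5 + x) (u(x) = (x + x)*(x - 5) = (2*x)*(-5 + x) = 2*x*(-5 + x))
Y(-12, 2*(-5))*u(1) = (6*(2*(-5)))*(2*1*(-5 + 1)) = (6*(-10))*(2*1*(-4)) = -60*(-8) = 480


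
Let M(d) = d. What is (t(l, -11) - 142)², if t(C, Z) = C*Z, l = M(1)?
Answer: 23409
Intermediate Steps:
l = 1
(t(l, -11) - 142)² = (1*(-11) - 142)² = (-11 - 142)² = (-153)² = 23409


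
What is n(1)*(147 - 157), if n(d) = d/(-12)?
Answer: ⅚ ≈ 0.83333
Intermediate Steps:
n(d) = -d/12 (n(d) = d*(-1/12) = -d/12)
n(1)*(147 - 157) = (-1/12*1)*(147 - 157) = -1/12*(-10) = ⅚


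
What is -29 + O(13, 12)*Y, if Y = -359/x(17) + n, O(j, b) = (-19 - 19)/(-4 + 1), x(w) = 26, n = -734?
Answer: -123516/13 ≈ -9501.2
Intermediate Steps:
O(j, b) = 38/3 (O(j, b) = -38/(-3) = -38*(-1/3) = 38/3)
Y = -19443/26 (Y = -359/26 - 734 = -19443/26 ≈ -747.81)
-29 + O(13, 12)*Y = -29 + (38/3)*(-19443/26) = -29 - 123139/13 = -123516/13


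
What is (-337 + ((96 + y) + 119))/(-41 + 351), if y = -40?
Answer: -81/155 ≈ -0.52258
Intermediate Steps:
(-337 + ((96 + y) + 119))/(-41 + 351) = (-337 + ((96 - 40) + 119))/(-41 + 351) = (-337 + (56 + 119))/310 = (-337 + 175)*(1/310) = -162*1/310 = -81/155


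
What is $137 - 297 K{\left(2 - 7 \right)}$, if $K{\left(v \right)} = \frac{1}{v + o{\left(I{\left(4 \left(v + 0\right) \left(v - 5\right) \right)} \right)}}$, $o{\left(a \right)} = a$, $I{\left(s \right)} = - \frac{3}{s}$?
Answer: $\frac{196811}{1003} \approx 196.22$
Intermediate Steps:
$K{\left(v \right)} = \frac{1}{v - \frac{3}{4 v \left(-5 + v\right)}}$ ($K{\left(v \right)} = \frac{1}{v - \frac{3}{4 \left(v + 0\right) \left(v - 5\right)}} = \frac{1}{v - \frac{3}{4 v \left(-5 + v\right)}}$)
$137 - 297 K{\left(2 - 7 \right)} = 137 - 297 \frac{4 \left(2 - 7\right) \left(-5 + \left(2 - 7\right)\right)}{-3 + 4 \left(2 - 7\right)^{2} \left(-5 + \left(2 - 7\right)\right)} = 137 - 297 \cdot 4 \left(-5\right) \frac{1}{-3 + 4 \left(-5\right)^{2} \left(-5 - 5\right)} \left(-5 - 5\right) = 137 - 297 \cdot 4 \left(-5\right) \frac{1}{-3 + 4 \cdot 25 \left(-10\right)} \left(-10\right) = 137 - 297 \cdot 4 \left(-5\right) \frac{1}{-3 - 1000} \left(-10\right) = 137 - 297 \cdot 4 \left(-5\right) \frac{1}{-1003} \left(-10\right) = 137 - 297 \cdot 4 \left(-5\right) \left(- \frac{1}{1003}\right) \left(-10\right) = 137 - - \frac{59400}{1003} = 137 + \frac{59400}{1003} = \frac{196811}{1003}$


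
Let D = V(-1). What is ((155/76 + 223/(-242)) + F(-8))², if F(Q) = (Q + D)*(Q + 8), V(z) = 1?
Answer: 105698961/84566416 ≈ 1.2499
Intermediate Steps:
D = 1
F(Q) = (1 + Q)*(8 + Q) (F(Q) = (Q + 1)*(Q + 8) = (1 + Q)*(8 + Q))
((155/76 + 223/(-242)) + F(-8))² = ((155/76 + 223/(-242)) + (8 + (-8)² + 9*(-8)))² = ((155*(1/76) + 223*(-1/242)) + (8 + 64 - 72))² = ((155/76 - 223/242) + 0)² = (10281/9196 + 0)² = (10281/9196)² = 105698961/84566416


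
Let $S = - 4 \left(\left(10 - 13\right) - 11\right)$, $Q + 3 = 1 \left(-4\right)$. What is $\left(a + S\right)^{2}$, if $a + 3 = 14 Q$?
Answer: $2025$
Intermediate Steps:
$Q = -7$ ($Q = -3 + 1 \left(-4\right) = -3 - 4 = -7$)
$a = -101$ ($a = -3 + 14 \left(-7\right) = -3 - 98 = -101$)
$S = 56$ ($S = - 4 \left(-3 - 11\right) = \left(-4\right) \left(-14\right) = 56$)
$\left(a + S\right)^{2} = \left(-101 + 56\right)^{2} = \left(-45\right)^{2} = 2025$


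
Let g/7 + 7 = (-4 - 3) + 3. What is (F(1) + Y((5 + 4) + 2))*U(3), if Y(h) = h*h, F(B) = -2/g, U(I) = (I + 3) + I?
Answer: 83871/77 ≈ 1089.2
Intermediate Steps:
U(I) = 3 + 2*I (U(I) = (3 + I) + I = 3 + 2*I)
g = -77 (g = -49 + 7*((-4 - 3) + 3) = -49 + 7*(-7 + 3) = -49 + 7*(-4) = -49 - 28 = -77)
F(B) = 2/77 (F(B) = -2/(-77) = -2*(-1/77) = 2/77)
Y(h) = h²
(F(1) + Y((5 + 4) + 2))*U(3) = (2/77 + ((5 + 4) + 2)²)*(3 + 2*3) = (2/77 + (9 + 2)²)*(3 + 6) = (2/77 + 11²)*9 = (2/77 + 121)*9 = (9319/77)*9 = 83871/77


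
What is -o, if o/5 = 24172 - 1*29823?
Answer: 28255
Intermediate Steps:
o = -28255 (o = 5*(24172 - 1*29823) = 5*(24172 - 29823) = 5*(-5651) = -28255)
-o = -1*(-28255) = 28255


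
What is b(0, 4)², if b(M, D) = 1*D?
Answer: 16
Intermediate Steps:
b(M, D) = D
b(0, 4)² = 4² = 16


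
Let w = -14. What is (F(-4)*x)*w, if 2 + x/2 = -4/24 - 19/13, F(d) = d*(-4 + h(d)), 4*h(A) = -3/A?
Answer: 120841/78 ≈ 1549.2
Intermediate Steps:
h(A) = -3/(4*A) (h(A) = (-3/A)/4 = -3/(4*A))
F(d) = d*(-4 - 3/(4*d))
x = -283/39 (x = -4 + 2*(-4/24 - 19/13) = -4 + 2*(-4*1/24 - 19*1/13) = -4 + 2*(-1/6 - 19/13) = -4 + 2*(-127/78) = -4 - 127/39 = -283/39 ≈ -7.2564)
(F(-4)*x)*w = ((-3/4 - 4*(-4))*(-283/39))*(-14) = ((-3/4 + 16)*(-283/39))*(-14) = ((61/4)*(-283/39))*(-14) = -17263/156*(-14) = 120841/78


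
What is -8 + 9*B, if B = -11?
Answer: -107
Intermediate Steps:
-8 + 9*B = -8 + 9*(-11) = -8 - 99 = -107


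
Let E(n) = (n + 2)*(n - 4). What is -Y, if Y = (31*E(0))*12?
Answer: 2976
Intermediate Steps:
E(n) = (-4 + n)*(2 + n) (E(n) = (2 + n)*(-4 + n) = (-4 + n)*(2 + n))
Y = -2976 (Y = (31*(-8 + 0² - 2*0))*12 = (31*(-8 + 0 + 0))*12 = (31*(-8))*12 = -248*12 = -2976)
-Y = -1*(-2976) = 2976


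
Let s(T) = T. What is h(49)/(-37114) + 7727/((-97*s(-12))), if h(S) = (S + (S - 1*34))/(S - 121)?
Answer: 430171369/64801044 ≈ 6.6383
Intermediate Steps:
h(S) = (-34 + 2*S)/(-121 + S) (h(S) = (S + (S - 34))/(-121 + S) = (S + (-34 + S))/(-121 + S) = (-34 + 2*S)/(-121 + S))
h(49)/(-37114) + 7727/((-97*s(-12))) = (2*(-17 + 49)/(-121 + 49))/(-37114) + 7727/((-97*(-12))) = (2*32/(-72))*(-1/37114) + 7727/1164 = (2*(-1/72)*32)*(-1/37114) + 7727*(1/1164) = -8/9*(-1/37114) + 7727/1164 = 4/167013 + 7727/1164 = 430171369/64801044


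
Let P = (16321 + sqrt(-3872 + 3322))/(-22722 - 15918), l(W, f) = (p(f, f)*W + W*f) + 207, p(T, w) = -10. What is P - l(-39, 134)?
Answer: 178848239/38640 - I*sqrt(22)/7728 ≈ 4628.6 - 0.00060694*I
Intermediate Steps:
l(W, f) = 207 - 10*W + W*f (l(W, f) = (-10*W + W*f) + 207 = 207 - 10*W + W*f)
P = -16321/38640 - I*sqrt(22)/7728 (P = (16321 + sqrt(-550))/(-38640) = (16321 + 5*I*sqrt(22))*(-1/38640) = -16321/38640 - I*sqrt(22)/7728 ≈ -0.42239 - 0.00060694*I)
P - l(-39, 134) = (-16321/38640 - I*sqrt(22)/7728) - (207 - 10*(-39) - 39*134) = (-16321/38640 - I*sqrt(22)/7728) - (207 + 390 - 5226) = (-16321/38640 - I*sqrt(22)/7728) - 1*(-4629) = (-16321/38640 - I*sqrt(22)/7728) + 4629 = 178848239/38640 - I*sqrt(22)/7728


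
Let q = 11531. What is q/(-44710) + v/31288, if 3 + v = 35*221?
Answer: -942763/87430405 ≈ -0.010783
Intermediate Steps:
v = 7732 (v = -3 + 35*221 = -3 + 7735 = 7732)
q/(-44710) + v/31288 = 11531/(-44710) + 7732/31288 = 11531*(-1/44710) + 7732*(1/31288) = -11531/44710 + 1933/7822 = -942763/87430405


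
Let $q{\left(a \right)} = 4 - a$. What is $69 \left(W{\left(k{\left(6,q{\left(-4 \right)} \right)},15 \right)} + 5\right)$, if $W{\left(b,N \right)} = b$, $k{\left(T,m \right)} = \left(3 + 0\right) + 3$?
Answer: $759$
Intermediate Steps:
$k{\left(T,m \right)} = 6$ ($k{\left(T,m \right)} = 3 + 3 = 6$)
$69 \left(W{\left(k{\left(6,q{\left(-4 \right)} \right)},15 \right)} + 5\right) = 69 \left(6 + 5\right) = 69 \cdot 11 = 759$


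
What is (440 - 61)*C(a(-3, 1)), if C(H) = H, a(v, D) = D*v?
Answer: -1137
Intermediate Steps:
(440 - 61)*C(a(-3, 1)) = (440 - 61)*(1*(-3)) = 379*(-3) = -1137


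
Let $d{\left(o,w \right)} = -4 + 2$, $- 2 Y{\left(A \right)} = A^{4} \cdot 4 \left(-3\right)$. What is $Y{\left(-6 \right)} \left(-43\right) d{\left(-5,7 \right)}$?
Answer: $668736$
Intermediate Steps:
$Y{\left(A \right)} = 6 A^{4}$ ($Y{\left(A \right)} = - \frac{A^{4} \cdot 4 \left(-3\right)}{2} = - \frac{4 A^{4} \left(-3\right)}{2} = - \frac{\left(-12\right) A^{4}}{2} = 6 A^{4}$)
$d{\left(o,w \right)} = -2$
$Y{\left(-6 \right)} \left(-43\right) d{\left(-5,7 \right)} = 6 \left(-6\right)^{4} \left(-43\right) \left(-2\right) = 6 \cdot 1296 \left(-43\right) \left(-2\right) = 7776 \left(-43\right) \left(-2\right) = \left(-334368\right) \left(-2\right) = 668736$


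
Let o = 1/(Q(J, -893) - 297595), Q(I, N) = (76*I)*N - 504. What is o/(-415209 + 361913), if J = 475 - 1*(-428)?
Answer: 1/3282122398288 ≈ 3.0468e-13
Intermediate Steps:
J = 903 (J = 475 + 428 = 903)
Q(I, N) = -504 + 76*I*N (Q(I, N) = 76*I*N - 504 = -504 + 76*I*N)
o = -1/61582903 (o = 1/((-504 + 76*903*(-893)) - 297595) = 1/((-504 - 61284804) - 297595) = 1/(-61285308 - 297595) = 1/(-61582903) = -1/61582903 ≈ -1.6238e-8)
o/(-415209 + 361913) = -1/(61582903*(-415209 + 361913)) = -1/61582903/(-53296) = -1/61582903*(-1/53296) = 1/3282122398288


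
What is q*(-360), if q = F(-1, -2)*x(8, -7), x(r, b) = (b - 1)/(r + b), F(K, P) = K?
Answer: -2880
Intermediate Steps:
x(r, b) = (-1 + b)/(b + r)
q = 8 (q = -(-1 - 7)/(-7 + 8) = -(-8)/1 = -(-8) = -1*(-8) = 8)
q*(-360) = 8*(-360) = -2880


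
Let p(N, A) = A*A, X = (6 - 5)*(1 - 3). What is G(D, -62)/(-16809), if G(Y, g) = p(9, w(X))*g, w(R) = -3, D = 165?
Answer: 186/5603 ≈ 0.033197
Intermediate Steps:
X = -2 (X = 1*(-2) = -2)
p(N, A) = A²
G(Y, g) = 9*g (G(Y, g) = (-3)²*g = 9*g)
G(D, -62)/(-16809) = (9*(-62))/(-16809) = -558*(-1/16809) = 186/5603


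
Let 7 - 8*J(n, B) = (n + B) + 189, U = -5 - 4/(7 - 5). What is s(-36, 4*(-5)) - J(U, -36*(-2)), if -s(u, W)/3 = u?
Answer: 1111/8 ≈ 138.88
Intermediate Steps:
U = -7 (U = -5 - 4/2 = -5 - 4*1/2 = -5 - 2 = -7)
s(u, W) = -3*u
J(n, B) = -91/4 - B/8 - n/8 (J(n, B) = 7/8 - ((n + B) + 189)/8 = 7/8 - ((B + n) + 189)/8 = 7/8 - (189 + B + n)/8 = 7/8 + (-189/8 - B/8 - n/8) = -91/4 - B/8 - n/8)
s(-36, 4*(-5)) - J(U, -36*(-2)) = -3*(-36) - (-91/4 - (-9)*(-2)/2 - 1/8*(-7)) = 108 - (-91/4 - 1/8*72 + 7/8) = 108 - (-91/4 - 9 + 7/8) = 108 - 1*(-247/8) = 108 + 247/8 = 1111/8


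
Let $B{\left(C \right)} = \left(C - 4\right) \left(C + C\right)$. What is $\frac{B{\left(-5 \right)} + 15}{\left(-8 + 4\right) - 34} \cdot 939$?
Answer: $- \frac{98595}{38} \approx -2594.6$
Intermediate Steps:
$B{\left(C \right)} = 2 C \left(-4 + C\right)$ ($B{\left(C \right)} = \left(-4 + C\right) 2 C = 2 C \left(-4 + C\right)$)
$\frac{B{\left(-5 \right)} + 15}{\left(-8 + 4\right) - 34} \cdot 939 = \frac{2 \left(-5\right) \left(-4 - 5\right) + 15}{\left(-8 + 4\right) - 34} \cdot 939 = \frac{2 \left(-5\right) \left(-9\right) + 15}{-4 - 34} \cdot 939 = \frac{90 + 15}{-38} \cdot 939 = 105 \left(- \frac{1}{38}\right) 939 = \left(- \frac{105}{38}\right) 939 = - \frac{98595}{38}$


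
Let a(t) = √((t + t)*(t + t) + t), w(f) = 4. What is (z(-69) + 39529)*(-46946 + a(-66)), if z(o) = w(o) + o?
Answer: -1852676944 + 39464*√17358 ≈ -1.8475e+9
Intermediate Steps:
z(o) = 4 + o
a(t) = √(t + 4*t²) (a(t) = √((2*t)*(2*t) + t) = √(4*t² + t) = √(t + 4*t²))
(z(-69) + 39529)*(-46946 + a(-66)) = ((4 - 69) + 39529)*(-46946 + √(-66*(1 + 4*(-66)))) = (-65 + 39529)*(-46946 + √(-66*(1 - 264))) = 39464*(-46946 + √(-66*(-263))) = 39464*(-46946 + √17358) = -1852676944 + 39464*√17358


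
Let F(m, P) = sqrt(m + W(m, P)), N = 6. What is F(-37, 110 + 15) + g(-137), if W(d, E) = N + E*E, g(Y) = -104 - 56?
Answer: -160 + sqrt(15594) ≈ -35.124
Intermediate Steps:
g(Y) = -160
W(d, E) = 6 + E**2 (W(d, E) = 6 + E*E = 6 + E**2)
F(m, P) = sqrt(6 + m + P**2) (F(m, P) = sqrt(m + (6 + P**2)) = sqrt(6 + m + P**2))
F(-37, 110 + 15) + g(-137) = sqrt(6 - 37 + (110 + 15)**2) - 160 = sqrt(6 - 37 + 125**2) - 160 = sqrt(6 - 37 + 15625) - 160 = sqrt(15594) - 160 = -160 + sqrt(15594)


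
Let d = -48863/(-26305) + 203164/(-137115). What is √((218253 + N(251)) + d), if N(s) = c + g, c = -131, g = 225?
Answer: √504977465561781618230/48090801 ≈ 467.28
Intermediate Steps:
d = 54224849/144272403 (d = -48863*(-1/26305) + 203164*(-1/137115) = 48863/26305 - 203164/137115 = 54224849/144272403 ≈ 0.37585)
N(s) = 94 (N(s) = -131 + 225 = 94)
√((218253 + N(251)) + d) = √((218253 + 94) + 54224849/144272403) = √(218347 + 54224849/144272403) = √(31501500602690/144272403) = √504977465561781618230/48090801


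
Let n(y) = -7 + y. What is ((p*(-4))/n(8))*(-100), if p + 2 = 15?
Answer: 5200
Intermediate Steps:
p = 13 (p = -2 + 15 = 13)
((p*(-4))/n(8))*(-100) = ((13*(-4))/(-7 + 8))*(-100) = -52/1*(-100) = -52*1*(-100) = -52*(-100) = 5200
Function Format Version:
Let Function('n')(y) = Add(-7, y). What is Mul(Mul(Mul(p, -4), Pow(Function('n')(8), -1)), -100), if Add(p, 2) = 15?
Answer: 5200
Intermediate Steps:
p = 13 (p = Add(-2, 15) = 13)
Mul(Mul(Mul(p, -4), Pow(Function('n')(8), -1)), -100) = Mul(Mul(Mul(13, -4), Pow(Add(-7, 8), -1)), -100) = Mul(Mul(-52, Pow(1, -1)), -100) = Mul(Mul(-52, 1), -100) = Mul(-52, -100) = 5200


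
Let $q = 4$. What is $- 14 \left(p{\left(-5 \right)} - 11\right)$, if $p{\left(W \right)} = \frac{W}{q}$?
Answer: $\frac{343}{2} \approx 171.5$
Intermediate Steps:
$p{\left(W \right)} = \frac{W}{4}$
$- 14 \left(p{\left(-5 \right)} - 11\right) = - 14 \left(\frac{1}{4} \left(-5\right) - 11\right) = - 14 \left(- \frac{5}{4} - 11\right) = \left(-14\right) \left(- \frac{49}{4}\right) = \frac{343}{2}$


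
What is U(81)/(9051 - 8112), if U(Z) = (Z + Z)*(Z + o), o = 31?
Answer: 6048/313 ≈ 19.323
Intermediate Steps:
U(Z) = 2*Z*(31 + Z) (U(Z) = (Z + Z)*(Z + 31) = (2*Z)*(31 + Z) = 2*Z*(31 + Z))
U(81)/(9051 - 8112) = (2*81*(31 + 81))/(9051 - 8112) = (2*81*112)/939 = 18144*(1/939) = 6048/313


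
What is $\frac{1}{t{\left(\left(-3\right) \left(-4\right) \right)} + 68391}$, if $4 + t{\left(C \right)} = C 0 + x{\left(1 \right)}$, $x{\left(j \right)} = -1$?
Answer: $\frac{1}{68386} \approx 1.4623 \cdot 10^{-5}$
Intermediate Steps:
$t{\left(C \right)} = -5$ ($t{\left(C \right)} = -4 + \left(C 0 - 1\right) = -4 + \left(0 - 1\right) = -4 - 1 = -5$)
$\frac{1}{t{\left(\left(-3\right) \left(-4\right) \right)} + 68391} = \frac{1}{-5 + 68391} = \frac{1}{68386}$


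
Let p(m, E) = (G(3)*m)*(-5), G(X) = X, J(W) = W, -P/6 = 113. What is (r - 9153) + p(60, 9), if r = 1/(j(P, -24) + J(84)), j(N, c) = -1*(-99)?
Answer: -1839698/183 ≈ -10053.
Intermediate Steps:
P = -678 (P = -6*113 = -678)
p(m, E) = -15*m (p(m, E) = (3*m)*(-5) = -15*m)
j(N, c) = 99
r = 1/183 (r = 1/(99 + 84) = 1/183 ≈ 0.0054645)
(r - 9153) + p(60, 9) = (1/183 - 9153) - 15*60 = -1674998/183 - 900 = -1839698/183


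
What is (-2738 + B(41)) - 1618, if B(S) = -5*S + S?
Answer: -4520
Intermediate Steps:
B(S) = -4*S
(-2738 + B(41)) - 1618 = (-2738 - 4*41) - 1618 = (-2738 - 164) - 1618 = -2902 - 1618 = -4520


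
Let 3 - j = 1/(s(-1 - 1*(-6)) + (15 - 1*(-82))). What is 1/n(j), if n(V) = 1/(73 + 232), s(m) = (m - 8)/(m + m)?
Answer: 305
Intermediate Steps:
s(m) = (-8 + m)/(2*m) (s(m) = (-8 + m)/((2*m)) = (-8 + m)*(1/(2*m)) = (-8 + m)/(2*m))
j = 2891/967 (j = 3 - 1/((-8 + (-1 - 1*(-6)))/(2*(-1 - 1*(-6))) + (15 - 1*(-82))) = 3 - 1/((-8 + (-1 + 6))/(2*(-1 + 6)) + (15 + 82)) = 3 - 1/((½)*(-8 + 5)/5 + 97) = 3 - 1/((½)*(⅕)*(-3) + 97) = 3 - 1/(-3/10 + 97) = 3 - 1/967/10 = 3 - 1*10/967 = 3 - 10/967 = 2891/967 ≈ 2.9897)
n(V) = 1/305
1/n(j) = 1/(1/305) = 305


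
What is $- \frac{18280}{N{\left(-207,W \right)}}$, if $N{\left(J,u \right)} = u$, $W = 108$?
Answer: $- \frac{4570}{27} \approx -169.26$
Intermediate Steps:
$- \frac{18280}{N{\left(-207,W \right)}} = - \frac{18280}{108} = \left(-18280\right) \frac{1}{108} = - \frac{4570}{27}$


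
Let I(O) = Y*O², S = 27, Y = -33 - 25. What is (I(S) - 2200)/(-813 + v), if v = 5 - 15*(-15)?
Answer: 44482/583 ≈ 76.298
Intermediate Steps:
Y = -58
v = 230 (v = 5 + 225 = 230)
I(O) = -58*O²
(I(S) - 2200)/(-813 + v) = (-58*27² - 2200)/(-813 + 230) = (-58*729 - 2200)/(-583) = (-42282 - 2200)*(-1/583) = -44482*(-1/583) = 44482/583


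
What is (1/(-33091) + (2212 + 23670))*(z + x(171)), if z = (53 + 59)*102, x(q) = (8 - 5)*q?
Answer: 10223578072557/33091 ≈ 3.0895e+8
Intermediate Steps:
x(q) = 3*q
z = 11424 (z = 112*102 = 11424)
(1/(-33091) + (2212 + 23670))*(z + x(171)) = (1/(-33091) + (2212 + 23670))*(11424 + 3*171) = (-1/33091 + 25882)*(11424 + 513) = (856461261/33091)*11937 = 10223578072557/33091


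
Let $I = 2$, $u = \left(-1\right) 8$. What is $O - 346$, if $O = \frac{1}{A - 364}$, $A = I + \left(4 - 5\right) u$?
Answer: $- \frac{122485}{354} \approx -346.0$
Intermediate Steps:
$u = -8$
$A = 10$ ($A = 2 + \left(4 - 5\right) \left(-8\right) = 2 - -8 = 2 + 8 = 10$)
$O = - \frac{1}{354}$ ($O = \frac{1}{10 - 364} = \frac{1}{-354} = - \frac{1}{354} \approx -0.0028249$)
$O - 346 = - \frac{1}{354} - 346 = - \frac{122485}{354}$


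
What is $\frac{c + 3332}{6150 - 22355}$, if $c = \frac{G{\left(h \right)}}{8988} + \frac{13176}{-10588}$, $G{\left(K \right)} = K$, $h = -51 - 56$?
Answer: $- \frac{740584193}{3603149340} \approx -0.20554$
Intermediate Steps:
$h = -107$
$c = - \frac{279343}{222348}$ ($c = - \frac{107}{8988} + \frac{13176}{-10588} = \left(-107\right) \frac{1}{8988} + 13176 \left(- \frac{1}{10588}\right) = - \frac{1}{84} - \frac{3294}{2647} = - \frac{279343}{222348} \approx -1.2563$)
$\frac{c + 3332}{6150 - 22355} = \frac{- \frac{279343}{222348} + 3332}{6150 - 22355} = \frac{740584193}{222348 \left(-16205\right)} = \frac{740584193}{222348} \left(- \frac{1}{16205}\right) = - \frac{740584193}{3603149340}$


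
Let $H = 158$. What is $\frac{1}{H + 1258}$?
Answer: $\frac{1}{1416} \approx 0.00070621$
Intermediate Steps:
$\frac{1}{H + 1258} = \frac{1}{158 + 1258} = \frac{1}{1416}$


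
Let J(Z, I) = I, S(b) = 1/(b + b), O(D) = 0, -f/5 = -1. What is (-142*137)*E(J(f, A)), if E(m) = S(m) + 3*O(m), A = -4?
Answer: 9727/4 ≈ 2431.8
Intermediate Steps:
f = 5 (f = -5*(-1) = 5)
S(b) = 1/(2*b)
E(m) = 1/(2*m) (E(m) = 1/(2*m) + 3*0 = 1/(2*m) + 0 = 1/(2*m))
(-142*137)*E(J(f, A)) = (-142*137)*((1/2)/(-4)) = -9727*(-1)/4 = -19454*(-1/8) = 9727/4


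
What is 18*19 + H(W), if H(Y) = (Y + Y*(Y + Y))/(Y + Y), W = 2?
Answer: 689/2 ≈ 344.50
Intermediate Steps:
H(Y) = (Y + 2*Y**2)/(2*Y) (H(Y) = (Y + Y*(2*Y))/((2*Y)) = (Y + 2*Y**2)*(1/(2*Y)) = (Y + 2*Y**2)/(2*Y))
18*19 + H(W) = 18*19 + (1/2 + 2) = 342 + 5/2 = 689/2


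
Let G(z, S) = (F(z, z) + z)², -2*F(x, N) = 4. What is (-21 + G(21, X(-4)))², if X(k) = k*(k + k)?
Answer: 115600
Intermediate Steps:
F(x, N) = -2 (F(x, N) = -½*4 = -2)
X(k) = 2*k² (X(k) = k*(2*k) = 2*k²)
G(z, S) = (-2 + z)²
(-21 + G(21, X(-4)))² = (-21 + (-2 + 21)²)² = (-21 + 19²)² = (-21 + 361)² = 340² = 115600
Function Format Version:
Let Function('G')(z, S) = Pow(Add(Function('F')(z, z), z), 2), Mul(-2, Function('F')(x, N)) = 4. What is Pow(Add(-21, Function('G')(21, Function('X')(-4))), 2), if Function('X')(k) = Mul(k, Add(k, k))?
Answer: 115600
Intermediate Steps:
Function('F')(x, N) = -2 (Function('F')(x, N) = Mul(Rational(-1, 2), 4) = -2)
Function('X')(k) = Mul(2, Pow(k, 2)) (Function('X')(k) = Mul(k, Mul(2, k)) = Mul(2, Pow(k, 2)))
Function('G')(z, S) = Pow(Add(-2, z), 2)
Pow(Add(-21, Function('G')(21, Function('X')(-4))), 2) = Pow(Add(-21, Pow(Add(-2, 21), 2)), 2) = Pow(Add(-21, Pow(19, 2)), 2) = Pow(Add(-21, 361), 2) = Pow(340, 2) = 115600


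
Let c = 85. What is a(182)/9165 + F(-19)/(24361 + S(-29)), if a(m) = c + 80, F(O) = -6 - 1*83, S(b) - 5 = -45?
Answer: 213152/14860131 ≈ 0.014344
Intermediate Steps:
S(b) = -40 (S(b) = 5 - 45 = -40)
F(O) = -89 (F(O) = -6 - 83 = -89)
a(m) = 165 (a(m) = 85 + 80 = 165)
a(182)/9165 + F(-19)/(24361 + S(-29)) = 165/9165 - 89/(24361 - 40) = 165*(1/9165) - 89/24321 = 11/611 - 89*1/24321 = 11/611 - 89/24321 = 213152/14860131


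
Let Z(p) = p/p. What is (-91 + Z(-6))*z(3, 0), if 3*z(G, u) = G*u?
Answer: 0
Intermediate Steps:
Z(p) = 1
z(G, u) = G*u/3 (z(G, u) = (G*u)/3 = G*u/3)
(-91 + Z(-6))*z(3, 0) = (-91 + 1)*((⅓)*3*0) = -90*0 = 0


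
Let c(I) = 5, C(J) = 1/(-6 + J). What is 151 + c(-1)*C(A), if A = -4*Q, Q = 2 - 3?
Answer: 297/2 ≈ 148.50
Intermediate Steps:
Q = -1
A = 4 (A = -4*(-1) = 4)
151 + c(-1)*C(A) = 151 + 5/(-6 + 4) = 151 + 5/(-2) = 151 + 5*(-½) = 151 - 5/2 = 297/2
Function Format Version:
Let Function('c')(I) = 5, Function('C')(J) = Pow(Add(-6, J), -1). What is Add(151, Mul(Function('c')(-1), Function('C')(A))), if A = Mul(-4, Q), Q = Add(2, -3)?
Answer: Rational(297, 2) ≈ 148.50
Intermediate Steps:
Q = -1
A = 4 (A = Mul(-4, -1) = 4)
Add(151, Mul(Function('c')(-1), Function('C')(A))) = Add(151, Mul(5, Pow(Add(-6, 4), -1))) = Add(151, Mul(5, Pow(-2, -1))) = Add(151, Mul(5, Rational(-1, 2))) = Add(151, Rational(-5, 2)) = Rational(297, 2)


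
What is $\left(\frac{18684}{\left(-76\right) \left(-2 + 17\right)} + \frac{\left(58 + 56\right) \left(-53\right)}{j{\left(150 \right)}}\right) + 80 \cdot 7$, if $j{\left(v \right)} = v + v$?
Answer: $\frac{497297}{950} \approx 523.47$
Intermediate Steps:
$j{\left(v \right)} = 2 v$
$\left(\frac{18684}{\left(-76\right) \left(-2 + 17\right)} + \frac{\left(58 + 56\right) \left(-53\right)}{j{\left(150 \right)}}\right) + 80 \cdot 7 = \left(\frac{18684}{\left(-76\right) \left(-2 + 17\right)} + \frac{\left(58 + 56\right) \left(-53\right)}{2 \cdot 150}\right) + 80 \cdot 7 = \left(\frac{18684}{\left(-76\right) 15} + \frac{114 \left(-53\right)}{300}\right) + 560 = \left(\frac{18684}{-1140} - \frac{1007}{50}\right) + 560 = \left(18684 \left(- \frac{1}{1140}\right) - \frac{1007}{50}\right) + 560 = \left(- \frac{1557}{95} - \frac{1007}{50}\right) + 560 = - \frac{34703}{950} + 560 = \frac{497297}{950}$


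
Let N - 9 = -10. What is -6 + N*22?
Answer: -28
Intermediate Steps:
N = -1 (N = 9 - 10 = -1)
-6 + N*22 = -6 - 1*22 = -6 - 22 = -28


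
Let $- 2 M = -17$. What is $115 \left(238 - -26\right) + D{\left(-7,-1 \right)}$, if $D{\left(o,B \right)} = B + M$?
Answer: $\frac{60735}{2} \approx 30368.0$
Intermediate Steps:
$M = \frac{17}{2}$ ($M = \left(- \frac{1}{2}\right) \left(-17\right) = \frac{17}{2} \approx 8.5$)
$D{\left(o,B \right)} = \frac{17}{2} + B$ ($D{\left(o,B \right)} = B + \frac{17}{2} = \frac{17}{2} + B$)
$115 \left(238 - -26\right) + D{\left(-7,-1 \right)} = 115 \left(238 - -26\right) + \left(\frac{17}{2} - 1\right) = 115 \left(238 + 26\right) + \frac{15}{2} = 115 \cdot 264 + \frac{15}{2} = 30360 + \frac{15}{2} = \frac{60735}{2}$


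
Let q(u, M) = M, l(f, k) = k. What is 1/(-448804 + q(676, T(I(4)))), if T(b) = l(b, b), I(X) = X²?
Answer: -1/448788 ≈ -2.2282e-6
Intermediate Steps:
T(b) = b
1/(-448804 + q(676, T(I(4)))) = 1/(-448804 + 4²) = 1/(-448804 + 16) = 1/(-448788) = -1/448788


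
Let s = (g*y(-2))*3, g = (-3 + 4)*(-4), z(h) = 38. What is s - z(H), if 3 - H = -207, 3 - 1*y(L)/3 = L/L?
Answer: -110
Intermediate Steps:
y(L) = 6 (y(L) = 9 - 3*L/L = 9 - 3*1 = 9 - 3 = 6)
H = 210 (H = 3 - 1*(-207) = 3 + 207 = 210)
g = -4 (g = 1*(-4) = -4)
s = -72 (s = -4*6*3 = -24*3 = -72)
s - z(H) = -72 - 1*38 = -72 - 38 = -110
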